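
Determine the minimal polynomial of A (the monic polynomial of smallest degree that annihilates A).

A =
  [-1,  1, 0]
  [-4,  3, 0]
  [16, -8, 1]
x^2 - 2*x + 1

The characteristic polynomial is χ_A(x) = (x - 1)^3, so the eigenvalues are known. The minimal polynomial is
  m_A(x) = Π_λ (x − λ)^{k_λ}
where k_λ is the size of the *largest* Jordan block for λ (equivalently, the smallest k with (A − λI)^k v = 0 for every generalised eigenvector v of λ).

  λ = 1: largest Jordan block has size 2, contributing (x − 1)^2

So m_A(x) = (x - 1)^2 = x^2 - 2*x + 1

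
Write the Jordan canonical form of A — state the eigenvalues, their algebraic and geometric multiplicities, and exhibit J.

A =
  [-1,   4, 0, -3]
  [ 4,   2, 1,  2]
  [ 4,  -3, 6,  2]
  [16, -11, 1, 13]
J_3(5) ⊕ J_1(5)

The characteristic polynomial is
  det(x·I − A) = x^4 - 20*x^3 + 150*x^2 - 500*x + 625 = (x - 5)^4

Eigenvalues and multiplicities (the geometric multiplicity of λ is n − rank(A − λI), which equals the number of Jordan blocks for λ):
  λ = 5: algebraic multiplicity = 4, geometric multiplicity = 2

Determining the block sizes for each eigenvalue:
  λ = 5: with am = 4 and gm = 2, the partition is not yet determined (e.g. several partitions of 4 into 2 parts exist). Let N = A − (5)·I. Computing rank(N^1) = 2, rank(N^2) = 1, rank(N^3) = 0; the number of blocks of size ≥ j is rank(N^{j−1}) − rank(N^j), giving [2, 1, 1]. So we have 1 block(s) of size 3, 1 block(s) of size 1 → block sizes [3, 1]

Assembling the blocks gives a Jordan form
J =
  [5, 1, 0, 0]
  [0, 5, 1, 0]
  [0, 0, 5, 0]
  [0, 0, 0, 5]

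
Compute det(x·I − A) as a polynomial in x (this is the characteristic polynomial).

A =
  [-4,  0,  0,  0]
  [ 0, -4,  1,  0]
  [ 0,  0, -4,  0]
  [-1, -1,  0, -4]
x^4 + 16*x^3 + 96*x^2 + 256*x + 256

Expanding det(x·I − A) (e.g. by cofactor expansion or by noting that A is similar to its Jordan form J, which has the same characteristic polynomial as A) gives
  χ_A(x) = x^4 + 16*x^3 + 96*x^2 + 256*x + 256
which factors as (x + 4)^4. The eigenvalues (with algebraic multiplicities) are λ = -4 with multiplicity 4.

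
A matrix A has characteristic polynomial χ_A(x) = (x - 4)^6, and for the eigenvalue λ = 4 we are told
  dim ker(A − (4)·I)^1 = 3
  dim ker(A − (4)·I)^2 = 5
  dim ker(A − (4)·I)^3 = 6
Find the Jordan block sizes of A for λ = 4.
Block sizes for λ = 4: [3, 2, 1]

From the dimensions of kernels of powers, the number of Jordan blocks of size at least j is d_j − d_{j−1} where d_j = dim ker(N^j) (with d_0 = 0). Computing the differences gives [3, 2, 1].
The number of blocks of size exactly k is (#blocks of size ≥ k) − (#blocks of size ≥ k + 1), so the partition is: 1 block(s) of size 1, 1 block(s) of size 2, 1 block(s) of size 3.
In nonincreasing order the block sizes are [3, 2, 1].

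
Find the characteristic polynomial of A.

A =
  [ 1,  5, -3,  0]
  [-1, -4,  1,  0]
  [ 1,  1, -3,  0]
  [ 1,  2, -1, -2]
x^4 + 8*x^3 + 24*x^2 + 32*x + 16

Expanding det(x·I − A) (e.g. by cofactor expansion or by noting that A is similar to its Jordan form J, which has the same characteristic polynomial as A) gives
  χ_A(x) = x^4 + 8*x^3 + 24*x^2 + 32*x + 16
which factors as (x + 2)^4. The eigenvalues (with algebraic multiplicities) are λ = -2 with multiplicity 4.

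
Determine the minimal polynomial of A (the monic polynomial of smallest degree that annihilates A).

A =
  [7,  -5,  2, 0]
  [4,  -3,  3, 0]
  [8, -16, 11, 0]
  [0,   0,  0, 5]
x^3 - 15*x^2 + 75*x - 125

The characteristic polynomial is χ_A(x) = (x - 5)^4, so the eigenvalues are known. The minimal polynomial is
  m_A(x) = Π_λ (x − λ)^{k_λ}
where k_λ is the size of the *largest* Jordan block for λ (equivalently, the smallest k with (A − λI)^k v = 0 for every generalised eigenvector v of λ).

  λ = 5: largest Jordan block has size 3, contributing (x − 5)^3

So m_A(x) = (x - 5)^3 = x^3 - 15*x^2 + 75*x - 125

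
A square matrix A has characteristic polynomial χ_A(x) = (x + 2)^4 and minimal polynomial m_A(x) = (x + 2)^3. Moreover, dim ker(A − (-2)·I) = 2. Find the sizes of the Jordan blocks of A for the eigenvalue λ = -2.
Block sizes for λ = -2: [3, 1]

Step 1 — from the characteristic polynomial, algebraic multiplicity of λ = -2 is 4. From dim ker(A − (-2)·I) = 2, there are exactly 2 Jordan blocks for λ = -2.
Step 2 — from the minimal polynomial, the factor (x + 2)^3 tells us the largest block for λ = -2 has size 3.
Step 3 — with total size 4, 2 blocks, and largest block 3, the block sizes (in nonincreasing order) are [3, 1].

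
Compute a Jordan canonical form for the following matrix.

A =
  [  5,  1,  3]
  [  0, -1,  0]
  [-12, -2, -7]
J_2(-1) ⊕ J_1(-1)

The characteristic polynomial is
  det(x·I − A) = x^3 + 3*x^2 + 3*x + 1 = (x + 1)^3

Eigenvalues and multiplicities (the geometric multiplicity of λ is n − rank(A − λI), which equals the number of Jordan blocks for λ):
  λ = -1: algebraic multiplicity = 3, geometric multiplicity = 2

Determining the block sizes for each eigenvalue:
  λ = -1: 2 blocks summing to 3 forces exactly one block of size 2 and the rest size 1 → block sizes [2, 1]

Assembling the blocks gives a Jordan form
J =
  [-1,  1,  0]
  [ 0, -1,  0]
  [ 0,  0, -1]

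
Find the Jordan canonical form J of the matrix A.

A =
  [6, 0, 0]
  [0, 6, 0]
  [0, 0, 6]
J_1(6) ⊕ J_1(6) ⊕ J_1(6)

The characteristic polynomial is
  det(x·I − A) = x^3 - 18*x^2 + 108*x - 216 = (x - 6)^3

Eigenvalues and multiplicities (the geometric multiplicity of λ is n − rank(A − λI), which equals the number of Jordan blocks for λ):
  λ = 6: algebraic multiplicity = 3, geometric multiplicity = 3

Determining the block sizes for each eigenvalue:
  λ = 6: gm = am = 3, so every block has size 1 → block sizes [1, 1, 1]

Assembling the blocks gives a Jordan form
J =
  [6, 0, 0]
  [0, 6, 0]
  [0, 0, 6]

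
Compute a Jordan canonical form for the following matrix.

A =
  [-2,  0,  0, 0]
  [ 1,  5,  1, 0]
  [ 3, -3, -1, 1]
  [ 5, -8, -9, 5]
J_1(-2) ⊕ J_3(3)

The characteristic polynomial is
  det(x·I − A) = x^4 - 7*x^3 + 9*x^2 + 27*x - 54 = (x - 3)^3*(x + 2)

Eigenvalues and multiplicities (the geometric multiplicity of λ is n − rank(A − λI), which equals the number of Jordan blocks for λ):
  λ = -2: algebraic multiplicity = 1, geometric multiplicity = 1
  λ = 3: algebraic multiplicity = 3, geometric multiplicity = 1

Determining the block sizes for each eigenvalue:
  λ = -2: one block (gm = 1), so the single block has size am = 1 → block sizes [1]
  λ = 3: one block (gm = 1), so the single block has size am = 3 → block sizes [3]

Assembling the blocks gives a Jordan form
J =
  [-2, 0, 0, 0]
  [ 0, 3, 1, 0]
  [ 0, 0, 3, 1]
  [ 0, 0, 0, 3]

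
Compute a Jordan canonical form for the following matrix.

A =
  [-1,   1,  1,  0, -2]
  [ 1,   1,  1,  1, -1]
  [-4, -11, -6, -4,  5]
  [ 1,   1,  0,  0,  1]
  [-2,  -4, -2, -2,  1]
J_3(-1) ⊕ J_2(-1)

The characteristic polynomial is
  det(x·I − A) = x^5 + 5*x^4 + 10*x^3 + 10*x^2 + 5*x + 1 = (x + 1)^5

Eigenvalues and multiplicities (the geometric multiplicity of λ is n − rank(A − λI), which equals the number of Jordan blocks for λ):
  λ = -1: algebraic multiplicity = 5, geometric multiplicity = 2

Determining the block sizes for each eigenvalue:
  λ = -1: with am = 5 and gm = 2, the partition is not yet determined (e.g. several partitions of 5 into 2 parts exist). Let N = A − (-1)·I. Computing rank(N^1) = 3, rank(N^2) = 1, rank(N^3) = 0; the number of blocks of size ≥ j is rank(N^{j−1}) − rank(N^j), giving [2, 2, 1]. So we have 1 block(s) of size 3, 1 block(s) of size 2 → block sizes [3, 2]

Assembling the blocks gives a Jordan form
J =
  [-1,  1,  0,  0,  0]
  [ 0, -1,  1,  0,  0]
  [ 0,  0, -1,  0,  0]
  [ 0,  0,  0, -1,  1]
  [ 0,  0,  0,  0, -1]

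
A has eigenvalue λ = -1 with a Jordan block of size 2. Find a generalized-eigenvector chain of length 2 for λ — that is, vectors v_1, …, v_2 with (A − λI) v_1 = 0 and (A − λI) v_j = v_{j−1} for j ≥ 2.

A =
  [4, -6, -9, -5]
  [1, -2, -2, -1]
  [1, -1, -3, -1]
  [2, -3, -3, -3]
A Jordan chain for λ = -1 of length 2:
v_1 = (5, 1, 1, 2)ᵀ
v_2 = (1, 0, 0, 0)ᵀ

Let N = A − (-1)·I. We want v_2 with N^2 v_2 = 0 but N^1 v_2 ≠ 0; then v_{j-1} := N · v_j for j = 2, …, 2.

Pick v_2 = (1, 0, 0, 0)ᵀ.
Then v_1 = N · v_2 = (5, 1, 1, 2)ᵀ.

Sanity check: (A − (-1)·I) v_1 = (0, 0, 0, 0)ᵀ = 0. ✓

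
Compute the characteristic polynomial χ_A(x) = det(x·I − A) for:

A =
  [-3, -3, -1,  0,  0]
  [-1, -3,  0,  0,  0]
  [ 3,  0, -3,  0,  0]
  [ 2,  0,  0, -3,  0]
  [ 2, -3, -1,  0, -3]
x^5 + 15*x^4 + 90*x^3 + 270*x^2 + 405*x + 243

Expanding det(x·I − A) (e.g. by cofactor expansion or by noting that A is similar to its Jordan form J, which has the same characteristic polynomial as A) gives
  χ_A(x) = x^5 + 15*x^4 + 90*x^3 + 270*x^2 + 405*x + 243
which factors as (x + 3)^5. The eigenvalues (with algebraic multiplicities) are λ = -3 with multiplicity 5.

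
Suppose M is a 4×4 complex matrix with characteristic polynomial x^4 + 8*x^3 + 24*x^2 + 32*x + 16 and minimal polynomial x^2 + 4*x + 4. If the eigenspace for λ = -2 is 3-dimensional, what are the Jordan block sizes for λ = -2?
Block sizes for λ = -2: [2, 1, 1]

Step 1 — from the characteristic polynomial, algebraic multiplicity of λ = -2 is 4. From dim ker(M − (-2)·I) = 3, there are exactly 3 Jordan blocks for λ = -2.
Step 2 — from the minimal polynomial, the factor (x + 2)^2 tells us the largest block for λ = -2 has size 2.
Step 3 — with total size 4, 3 blocks, and largest block 2, the block sizes (in nonincreasing order) are [2, 1, 1].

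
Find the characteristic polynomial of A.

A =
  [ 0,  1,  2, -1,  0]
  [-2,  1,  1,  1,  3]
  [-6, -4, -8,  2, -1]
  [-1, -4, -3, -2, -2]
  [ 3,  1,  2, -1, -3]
x^5 + 12*x^4 + 57*x^3 + 134*x^2 + 156*x + 72

Expanding det(x·I − A) (e.g. by cofactor expansion or by noting that A is similar to its Jordan form J, which has the same characteristic polynomial as A) gives
  χ_A(x) = x^5 + 12*x^4 + 57*x^3 + 134*x^2 + 156*x + 72
which factors as (x + 2)^3*(x + 3)^2. The eigenvalues (with algebraic multiplicities) are λ = -3 with multiplicity 2, λ = -2 with multiplicity 3.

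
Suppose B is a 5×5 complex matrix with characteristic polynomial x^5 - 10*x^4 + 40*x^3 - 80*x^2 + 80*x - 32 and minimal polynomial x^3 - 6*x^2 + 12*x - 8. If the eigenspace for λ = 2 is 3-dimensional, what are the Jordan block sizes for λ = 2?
Block sizes for λ = 2: [3, 1, 1]

Step 1 — from the characteristic polynomial, algebraic multiplicity of λ = 2 is 5. From dim ker(B − (2)·I) = 3, there are exactly 3 Jordan blocks for λ = 2.
Step 2 — from the minimal polynomial, the factor (x − 2)^3 tells us the largest block for λ = 2 has size 3.
Step 3 — with total size 5, 3 blocks, and largest block 3, the block sizes (in nonincreasing order) are [3, 1, 1].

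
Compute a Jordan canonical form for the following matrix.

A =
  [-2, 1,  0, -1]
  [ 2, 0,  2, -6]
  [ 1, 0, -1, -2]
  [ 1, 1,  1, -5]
J_3(-2) ⊕ J_1(-2)

The characteristic polynomial is
  det(x·I − A) = x^4 + 8*x^3 + 24*x^2 + 32*x + 16 = (x + 2)^4

Eigenvalues and multiplicities (the geometric multiplicity of λ is n − rank(A − λI), which equals the number of Jordan blocks for λ):
  λ = -2: algebraic multiplicity = 4, geometric multiplicity = 2

Determining the block sizes for each eigenvalue:
  λ = -2: with am = 4 and gm = 2, the partition is not yet determined (e.g. several partitions of 4 into 2 parts exist). Let N = A − (-2)·I. Computing rank(N^1) = 2, rank(N^2) = 1, rank(N^3) = 0; the number of blocks of size ≥ j is rank(N^{j−1}) − rank(N^j), giving [2, 1, 1]. So we have 1 block(s) of size 3, 1 block(s) of size 1 → block sizes [3, 1]

Assembling the blocks gives a Jordan form
J =
  [-2,  1,  0,  0]
  [ 0, -2,  1,  0]
  [ 0,  0, -2,  0]
  [ 0,  0,  0, -2]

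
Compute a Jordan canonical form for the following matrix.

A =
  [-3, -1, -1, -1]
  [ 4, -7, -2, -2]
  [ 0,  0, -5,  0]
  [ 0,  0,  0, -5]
J_2(-5) ⊕ J_1(-5) ⊕ J_1(-5)

The characteristic polynomial is
  det(x·I − A) = x^4 + 20*x^3 + 150*x^2 + 500*x + 625 = (x + 5)^4

Eigenvalues and multiplicities (the geometric multiplicity of λ is n − rank(A − λI), which equals the number of Jordan blocks for λ):
  λ = -5: algebraic multiplicity = 4, geometric multiplicity = 3

Determining the block sizes for each eigenvalue:
  λ = -5: 3 blocks summing to 4 forces exactly one block of size 2 and the rest size 1 → block sizes [2, 1, 1]

Assembling the blocks gives a Jordan form
J =
  [-5,  1,  0,  0]
  [ 0, -5,  0,  0]
  [ 0,  0, -5,  0]
  [ 0,  0,  0, -5]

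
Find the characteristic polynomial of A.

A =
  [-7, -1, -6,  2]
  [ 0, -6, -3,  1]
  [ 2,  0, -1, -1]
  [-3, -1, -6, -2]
x^4 + 16*x^3 + 96*x^2 + 256*x + 256

Expanding det(x·I − A) (e.g. by cofactor expansion or by noting that A is similar to its Jordan form J, which has the same characteristic polynomial as A) gives
  χ_A(x) = x^4 + 16*x^3 + 96*x^2 + 256*x + 256
which factors as (x + 4)^4. The eigenvalues (with algebraic multiplicities) are λ = -4 with multiplicity 4.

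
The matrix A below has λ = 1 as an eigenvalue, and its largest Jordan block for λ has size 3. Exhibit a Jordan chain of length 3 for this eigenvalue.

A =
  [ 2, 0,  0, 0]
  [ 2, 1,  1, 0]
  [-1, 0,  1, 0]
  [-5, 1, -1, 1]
A Jordan chain for λ = 1 of length 3:
v_1 = (0, 0, 0, 1)ᵀ
v_2 = (0, 1, 0, -1)ᵀ
v_3 = (0, 0, 1, 0)ᵀ

Let N = A − (1)·I. We want v_3 with N^3 v_3 = 0 but N^2 v_3 ≠ 0; then v_{j-1} := N · v_j for j = 3, …, 2.

Pick v_3 = (0, 0, 1, 0)ᵀ.
Then v_2 = N · v_3 = (0, 1, 0, -1)ᵀ.
Then v_1 = N · v_2 = (0, 0, 0, 1)ᵀ.

Sanity check: (A − (1)·I) v_1 = (0, 0, 0, 0)ᵀ = 0. ✓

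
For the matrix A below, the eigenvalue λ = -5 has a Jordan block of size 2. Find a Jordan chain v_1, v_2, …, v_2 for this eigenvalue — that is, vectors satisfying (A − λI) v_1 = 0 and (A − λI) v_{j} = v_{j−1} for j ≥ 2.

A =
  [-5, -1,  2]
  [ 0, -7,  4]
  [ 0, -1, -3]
A Jordan chain for λ = -5 of length 2:
v_1 = (-1, -2, -1)ᵀ
v_2 = (0, 1, 0)ᵀ

Let N = A − (-5)·I. We want v_2 with N^2 v_2 = 0 but N^1 v_2 ≠ 0; then v_{j-1} := N · v_j for j = 2, …, 2.

Pick v_2 = (0, 1, 0)ᵀ.
Then v_1 = N · v_2 = (-1, -2, -1)ᵀ.

Sanity check: (A − (-5)·I) v_1 = (0, 0, 0)ᵀ = 0. ✓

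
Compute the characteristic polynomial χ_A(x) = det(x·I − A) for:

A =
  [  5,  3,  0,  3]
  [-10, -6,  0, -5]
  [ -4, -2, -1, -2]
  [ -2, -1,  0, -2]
x^4 + 4*x^3 + 6*x^2 + 4*x + 1

Expanding det(x·I − A) (e.g. by cofactor expansion or by noting that A is similar to its Jordan form J, which has the same characteristic polynomial as A) gives
  χ_A(x) = x^4 + 4*x^3 + 6*x^2 + 4*x + 1
which factors as (x + 1)^4. The eigenvalues (with algebraic multiplicities) are λ = -1 with multiplicity 4.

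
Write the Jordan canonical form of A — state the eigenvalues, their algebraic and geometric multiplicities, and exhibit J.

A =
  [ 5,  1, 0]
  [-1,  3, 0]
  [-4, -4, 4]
J_2(4) ⊕ J_1(4)

The characteristic polynomial is
  det(x·I − A) = x^3 - 12*x^2 + 48*x - 64 = (x - 4)^3

Eigenvalues and multiplicities (the geometric multiplicity of λ is n − rank(A − λI), which equals the number of Jordan blocks for λ):
  λ = 4: algebraic multiplicity = 3, geometric multiplicity = 2

Determining the block sizes for each eigenvalue:
  λ = 4: 2 blocks summing to 3 forces exactly one block of size 2 and the rest size 1 → block sizes [2, 1]

Assembling the blocks gives a Jordan form
J =
  [4, 1, 0]
  [0, 4, 0]
  [0, 0, 4]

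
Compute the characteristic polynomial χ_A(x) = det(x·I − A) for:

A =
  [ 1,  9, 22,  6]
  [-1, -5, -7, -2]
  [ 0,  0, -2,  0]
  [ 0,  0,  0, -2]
x^4 + 8*x^3 + 24*x^2 + 32*x + 16

Expanding det(x·I − A) (e.g. by cofactor expansion or by noting that A is similar to its Jordan form J, which has the same characteristic polynomial as A) gives
  χ_A(x) = x^4 + 8*x^3 + 24*x^2 + 32*x + 16
which factors as (x + 2)^4. The eigenvalues (with algebraic multiplicities) are λ = -2 with multiplicity 4.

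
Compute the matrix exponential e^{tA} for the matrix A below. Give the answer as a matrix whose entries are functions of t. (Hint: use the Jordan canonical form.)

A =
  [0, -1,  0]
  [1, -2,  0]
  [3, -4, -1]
e^{tA} =
  [t*exp(-t) + exp(-t), -t*exp(-t), 0]
  [t*exp(-t), -t*exp(-t) + exp(-t), 0]
  [-t^2*exp(-t)/2 + 3*t*exp(-t), t^2*exp(-t)/2 - 4*t*exp(-t), exp(-t)]

Strategy: write A = P · J · P⁻¹ where J is a Jordan canonical form, so e^{tA} = P · e^{tJ} · P⁻¹, and e^{tJ} can be computed block-by-block.

A has Jordan form
J =
  [-1,  1,  0]
  [ 0, -1,  1]
  [ 0,  0, -1]
(up to reordering of blocks).

Per-block formulas:
  For a 3×3 Jordan block J_3(-1): exp(t · J_3(-1)) = e^(-1t)·(I + t·N + (t^2/2)·N^2), where N is the 3×3 nilpotent shift.

After assembling e^{tJ} and conjugating by P, we get:

e^{tA} =
  [t*exp(-t) + exp(-t), -t*exp(-t), 0]
  [t*exp(-t), -t*exp(-t) + exp(-t), 0]
  [-t^2*exp(-t)/2 + 3*t*exp(-t), t^2*exp(-t)/2 - 4*t*exp(-t), exp(-t)]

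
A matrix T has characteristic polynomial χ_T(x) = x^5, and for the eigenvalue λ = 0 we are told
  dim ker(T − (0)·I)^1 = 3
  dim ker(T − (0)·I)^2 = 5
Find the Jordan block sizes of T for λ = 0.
Block sizes for λ = 0: [2, 2, 1]

From the dimensions of kernels of powers, the number of Jordan blocks of size at least j is d_j − d_{j−1} where d_j = dim ker(N^j) (with d_0 = 0). Computing the differences gives [3, 2].
The number of blocks of size exactly k is (#blocks of size ≥ k) − (#blocks of size ≥ k + 1), so the partition is: 1 block(s) of size 1, 2 block(s) of size 2.
In nonincreasing order the block sizes are [2, 2, 1].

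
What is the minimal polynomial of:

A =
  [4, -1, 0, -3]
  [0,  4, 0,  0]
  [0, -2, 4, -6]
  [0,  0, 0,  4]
x^2 - 8*x + 16

The characteristic polynomial is χ_A(x) = (x - 4)^4, so the eigenvalues are known. The minimal polynomial is
  m_A(x) = Π_λ (x − λ)^{k_λ}
where k_λ is the size of the *largest* Jordan block for λ (equivalently, the smallest k with (A − λI)^k v = 0 for every generalised eigenvector v of λ).

  λ = 4: largest Jordan block has size 2, contributing (x − 4)^2

So m_A(x) = (x - 4)^2 = x^2 - 8*x + 16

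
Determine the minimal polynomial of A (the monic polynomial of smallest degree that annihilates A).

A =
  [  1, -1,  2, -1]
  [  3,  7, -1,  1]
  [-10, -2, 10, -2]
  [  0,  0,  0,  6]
x^3 - 18*x^2 + 108*x - 216

The characteristic polynomial is χ_A(x) = (x - 6)^4, so the eigenvalues are known. The minimal polynomial is
  m_A(x) = Π_λ (x − λ)^{k_λ}
where k_λ is the size of the *largest* Jordan block for λ (equivalently, the smallest k with (A − λI)^k v = 0 for every generalised eigenvector v of λ).

  λ = 6: largest Jordan block has size 3, contributing (x − 6)^3

So m_A(x) = (x - 6)^3 = x^3 - 18*x^2 + 108*x - 216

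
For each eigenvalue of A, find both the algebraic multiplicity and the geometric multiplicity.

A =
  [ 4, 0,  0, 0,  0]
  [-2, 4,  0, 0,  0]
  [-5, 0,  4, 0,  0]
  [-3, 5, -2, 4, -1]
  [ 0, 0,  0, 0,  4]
λ = 4: alg = 5, geom = 3

Step 1 — factor the characteristic polynomial to read off the algebraic multiplicities:
  χ_A(x) = (x - 4)^5

Step 2 — compute geometric multiplicities via the rank-nullity identity g(λ) = n − rank(A − λI):
  rank(A − (4)·I) = 2, so dim ker(A − (4)·I) = n − 2 = 3

Summary:
  λ = 4: algebraic multiplicity = 5, geometric multiplicity = 3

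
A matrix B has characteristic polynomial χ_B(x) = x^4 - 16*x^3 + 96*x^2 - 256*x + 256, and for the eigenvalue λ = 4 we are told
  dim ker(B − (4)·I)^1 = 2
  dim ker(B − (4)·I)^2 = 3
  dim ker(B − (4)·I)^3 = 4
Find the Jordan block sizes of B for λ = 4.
Block sizes for λ = 4: [3, 1]

From the dimensions of kernels of powers, the number of Jordan blocks of size at least j is d_j − d_{j−1} where d_j = dim ker(N^j) (with d_0 = 0). Computing the differences gives [2, 1, 1].
The number of blocks of size exactly k is (#blocks of size ≥ k) − (#blocks of size ≥ k + 1), so the partition is: 1 block(s) of size 1, 1 block(s) of size 3.
In nonincreasing order the block sizes are [3, 1].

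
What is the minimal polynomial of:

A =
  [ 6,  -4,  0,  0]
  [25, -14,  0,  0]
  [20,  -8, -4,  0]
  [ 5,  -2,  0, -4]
x^2 + 8*x + 16

The characteristic polynomial is χ_A(x) = (x + 4)^4, so the eigenvalues are known. The minimal polynomial is
  m_A(x) = Π_λ (x − λ)^{k_λ}
where k_λ is the size of the *largest* Jordan block for λ (equivalently, the smallest k with (A − λI)^k v = 0 for every generalised eigenvector v of λ).

  λ = -4: largest Jordan block has size 2, contributing (x + 4)^2

So m_A(x) = (x + 4)^2 = x^2 + 8*x + 16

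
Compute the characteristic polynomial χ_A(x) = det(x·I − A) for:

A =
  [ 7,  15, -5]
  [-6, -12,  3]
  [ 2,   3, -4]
x^3 + 9*x^2 + 27*x + 27

Expanding det(x·I − A) (e.g. by cofactor expansion or by noting that A is similar to its Jordan form J, which has the same characteristic polynomial as A) gives
  χ_A(x) = x^3 + 9*x^2 + 27*x + 27
which factors as (x + 3)^3. The eigenvalues (with algebraic multiplicities) are λ = -3 with multiplicity 3.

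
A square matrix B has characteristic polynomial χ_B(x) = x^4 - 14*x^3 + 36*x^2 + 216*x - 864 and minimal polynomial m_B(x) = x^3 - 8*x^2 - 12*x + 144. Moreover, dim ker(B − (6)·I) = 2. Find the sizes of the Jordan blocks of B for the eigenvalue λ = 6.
Block sizes for λ = 6: [2, 1]

Step 1 — from the characteristic polynomial, algebraic multiplicity of λ = 6 is 3. From dim ker(B − (6)·I) = 2, there are exactly 2 Jordan blocks for λ = 6.
Step 2 — from the minimal polynomial, the factor (x − 6)^2 tells us the largest block for λ = 6 has size 2.
Step 3 — with total size 3, 2 blocks, and largest block 2, the block sizes (in nonincreasing order) are [2, 1].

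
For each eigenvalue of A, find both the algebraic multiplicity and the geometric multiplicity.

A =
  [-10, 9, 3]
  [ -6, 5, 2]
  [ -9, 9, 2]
λ = -1: alg = 3, geom = 2

Step 1 — factor the characteristic polynomial to read off the algebraic multiplicities:
  χ_A(x) = (x + 1)^3

Step 2 — compute geometric multiplicities via the rank-nullity identity g(λ) = n − rank(A − λI):
  rank(A − (-1)·I) = 1, so dim ker(A − (-1)·I) = n − 1 = 2

Summary:
  λ = -1: algebraic multiplicity = 3, geometric multiplicity = 2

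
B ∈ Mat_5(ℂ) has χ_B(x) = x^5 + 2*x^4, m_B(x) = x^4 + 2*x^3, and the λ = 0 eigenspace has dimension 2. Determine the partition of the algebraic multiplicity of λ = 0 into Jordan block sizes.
Block sizes for λ = 0: [3, 1]

Step 1 — from the characteristic polynomial, algebraic multiplicity of λ = 0 is 4. From dim ker(B − (0)·I) = 2, there are exactly 2 Jordan blocks for λ = 0.
Step 2 — from the minimal polynomial, the factor (x − 0)^3 tells us the largest block for λ = 0 has size 3.
Step 3 — with total size 4, 2 blocks, and largest block 3, the block sizes (in nonincreasing order) are [3, 1].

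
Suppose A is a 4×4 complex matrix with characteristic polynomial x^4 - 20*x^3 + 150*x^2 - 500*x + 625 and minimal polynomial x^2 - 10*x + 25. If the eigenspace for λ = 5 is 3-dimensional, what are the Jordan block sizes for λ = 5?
Block sizes for λ = 5: [2, 1, 1]

Step 1 — from the characteristic polynomial, algebraic multiplicity of λ = 5 is 4. From dim ker(A − (5)·I) = 3, there are exactly 3 Jordan blocks for λ = 5.
Step 2 — from the minimal polynomial, the factor (x − 5)^2 tells us the largest block for λ = 5 has size 2.
Step 3 — with total size 4, 3 blocks, and largest block 2, the block sizes (in nonincreasing order) are [2, 1, 1].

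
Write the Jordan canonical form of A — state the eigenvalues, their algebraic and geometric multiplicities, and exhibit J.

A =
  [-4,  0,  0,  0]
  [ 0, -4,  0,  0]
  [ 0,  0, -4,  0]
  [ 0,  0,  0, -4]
J_1(-4) ⊕ J_1(-4) ⊕ J_1(-4) ⊕ J_1(-4)

The characteristic polynomial is
  det(x·I − A) = x^4 + 16*x^3 + 96*x^2 + 256*x + 256 = (x + 4)^4

Eigenvalues and multiplicities (the geometric multiplicity of λ is n − rank(A − λI), which equals the number of Jordan blocks for λ):
  λ = -4: algebraic multiplicity = 4, geometric multiplicity = 4

Determining the block sizes for each eigenvalue:
  λ = -4: gm = am = 4, so every block has size 1 → block sizes [1, 1, 1, 1]

Assembling the blocks gives a Jordan form
J =
  [-4,  0,  0,  0]
  [ 0, -4,  0,  0]
  [ 0,  0, -4,  0]
  [ 0,  0,  0, -4]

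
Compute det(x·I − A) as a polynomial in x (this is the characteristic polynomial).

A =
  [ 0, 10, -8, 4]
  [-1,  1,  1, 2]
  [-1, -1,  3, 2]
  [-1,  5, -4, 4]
x^4 - 8*x^3 + 24*x^2 - 32*x + 16

Expanding det(x·I − A) (e.g. by cofactor expansion or by noting that A is similar to its Jordan form J, which has the same characteristic polynomial as A) gives
  χ_A(x) = x^4 - 8*x^3 + 24*x^2 - 32*x + 16
which factors as (x - 2)^4. The eigenvalues (with algebraic multiplicities) are λ = 2 with multiplicity 4.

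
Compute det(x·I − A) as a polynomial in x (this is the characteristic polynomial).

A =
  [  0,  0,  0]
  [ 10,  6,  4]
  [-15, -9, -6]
x^3

Expanding det(x·I − A) (e.g. by cofactor expansion or by noting that A is similar to its Jordan form J, which has the same characteristic polynomial as A) gives
  χ_A(x) = x^3
which factors as x^3. The eigenvalues (with algebraic multiplicities) are λ = 0 with multiplicity 3.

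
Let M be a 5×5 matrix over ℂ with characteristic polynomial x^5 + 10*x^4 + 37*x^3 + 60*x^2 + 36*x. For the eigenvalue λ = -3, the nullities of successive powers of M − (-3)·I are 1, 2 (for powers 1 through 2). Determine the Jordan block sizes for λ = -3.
Block sizes for λ = -3: [2]

From the dimensions of kernels of powers, the number of Jordan blocks of size at least j is d_j − d_{j−1} where d_j = dim ker(N^j) (with d_0 = 0). Computing the differences gives [1, 1].
The number of blocks of size exactly k is (#blocks of size ≥ k) − (#blocks of size ≥ k + 1), so the partition is: 1 block(s) of size 2.
In nonincreasing order the block sizes are [2].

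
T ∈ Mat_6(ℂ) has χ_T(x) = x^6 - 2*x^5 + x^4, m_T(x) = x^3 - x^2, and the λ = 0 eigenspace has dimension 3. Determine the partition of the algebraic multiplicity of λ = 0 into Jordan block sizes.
Block sizes for λ = 0: [2, 1, 1]

Step 1 — from the characteristic polynomial, algebraic multiplicity of λ = 0 is 4. From dim ker(T − (0)·I) = 3, there are exactly 3 Jordan blocks for λ = 0.
Step 2 — from the minimal polynomial, the factor (x − 0)^2 tells us the largest block for λ = 0 has size 2.
Step 3 — with total size 4, 3 blocks, and largest block 2, the block sizes (in nonincreasing order) are [2, 1, 1].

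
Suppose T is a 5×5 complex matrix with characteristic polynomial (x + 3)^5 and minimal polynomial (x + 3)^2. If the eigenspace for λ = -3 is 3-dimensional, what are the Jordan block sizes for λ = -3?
Block sizes for λ = -3: [2, 2, 1]

Step 1 — from the characteristic polynomial, algebraic multiplicity of λ = -3 is 5. From dim ker(T − (-3)·I) = 3, there are exactly 3 Jordan blocks for λ = -3.
Step 2 — from the minimal polynomial, the factor (x + 3)^2 tells us the largest block for λ = -3 has size 2.
Step 3 — with total size 5, 3 blocks, and largest block 2, the block sizes (in nonincreasing order) are [2, 2, 1].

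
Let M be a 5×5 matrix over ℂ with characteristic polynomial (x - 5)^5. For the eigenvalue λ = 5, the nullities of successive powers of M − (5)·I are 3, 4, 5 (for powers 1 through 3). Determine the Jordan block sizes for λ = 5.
Block sizes for λ = 5: [3, 1, 1]

From the dimensions of kernels of powers, the number of Jordan blocks of size at least j is d_j − d_{j−1} where d_j = dim ker(N^j) (with d_0 = 0). Computing the differences gives [3, 1, 1].
The number of blocks of size exactly k is (#blocks of size ≥ k) − (#blocks of size ≥ k + 1), so the partition is: 2 block(s) of size 1, 1 block(s) of size 3.
In nonincreasing order the block sizes are [3, 1, 1].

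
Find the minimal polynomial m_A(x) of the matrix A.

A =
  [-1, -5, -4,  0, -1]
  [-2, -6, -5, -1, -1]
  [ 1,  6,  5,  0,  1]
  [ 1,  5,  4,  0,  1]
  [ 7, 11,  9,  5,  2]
x^3

The characteristic polynomial is χ_A(x) = x^5, so the eigenvalues are known. The minimal polynomial is
  m_A(x) = Π_λ (x − λ)^{k_λ}
where k_λ is the size of the *largest* Jordan block for λ (equivalently, the smallest k with (A − λI)^k v = 0 for every generalised eigenvector v of λ).

  λ = 0: largest Jordan block has size 3, contributing (x − 0)^3

So m_A(x) = x^3 = x^3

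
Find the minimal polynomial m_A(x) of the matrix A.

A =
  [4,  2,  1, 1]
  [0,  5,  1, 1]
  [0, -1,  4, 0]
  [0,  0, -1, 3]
x^3 - 12*x^2 + 48*x - 64

The characteristic polynomial is χ_A(x) = (x - 4)^4, so the eigenvalues are known. The minimal polynomial is
  m_A(x) = Π_λ (x − λ)^{k_λ}
where k_λ is the size of the *largest* Jordan block for λ (equivalently, the smallest k with (A − λI)^k v = 0 for every generalised eigenvector v of λ).

  λ = 4: largest Jordan block has size 3, contributing (x − 4)^3

So m_A(x) = (x - 4)^3 = x^3 - 12*x^2 + 48*x - 64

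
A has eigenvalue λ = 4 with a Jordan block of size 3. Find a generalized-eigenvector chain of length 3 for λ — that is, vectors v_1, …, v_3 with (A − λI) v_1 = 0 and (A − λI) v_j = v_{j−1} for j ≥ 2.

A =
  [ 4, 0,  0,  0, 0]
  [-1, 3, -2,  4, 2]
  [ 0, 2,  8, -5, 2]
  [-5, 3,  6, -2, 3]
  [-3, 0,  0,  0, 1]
A Jordan chain for λ = 4 of length 3:
v_1 = (0, 2, -1, 0, 0)ᵀ
v_2 = (0, -6, 4, 1, 0)ᵀ
v_3 = (1, 3, 0, 0, -1)ᵀ

Let N = A − (4)·I. We want v_3 with N^3 v_3 = 0 but N^2 v_3 ≠ 0; then v_{j-1} := N · v_j for j = 3, …, 2.

Pick v_3 = (1, 3, 0, 0, -1)ᵀ.
Then v_2 = N · v_3 = (0, -6, 4, 1, 0)ᵀ.
Then v_1 = N · v_2 = (0, 2, -1, 0, 0)ᵀ.

Sanity check: (A − (4)·I) v_1 = (0, 0, 0, 0, 0)ᵀ = 0. ✓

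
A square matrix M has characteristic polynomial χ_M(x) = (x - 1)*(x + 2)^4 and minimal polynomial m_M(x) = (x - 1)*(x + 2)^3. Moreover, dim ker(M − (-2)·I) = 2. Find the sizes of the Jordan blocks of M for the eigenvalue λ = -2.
Block sizes for λ = -2: [3, 1]

Step 1 — from the characteristic polynomial, algebraic multiplicity of λ = -2 is 4. From dim ker(M − (-2)·I) = 2, there are exactly 2 Jordan blocks for λ = -2.
Step 2 — from the minimal polynomial, the factor (x + 2)^3 tells us the largest block for λ = -2 has size 3.
Step 3 — with total size 4, 2 blocks, and largest block 3, the block sizes (in nonincreasing order) are [3, 1].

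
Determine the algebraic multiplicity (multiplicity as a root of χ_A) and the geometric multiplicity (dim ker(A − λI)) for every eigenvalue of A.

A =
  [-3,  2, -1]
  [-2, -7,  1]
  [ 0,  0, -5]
λ = -5: alg = 3, geom = 2

Step 1 — factor the characteristic polynomial to read off the algebraic multiplicities:
  χ_A(x) = (x + 5)^3

Step 2 — compute geometric multiplicities via the rank-nullity identity g(λ) = n − rank(A − λI):
  rank(A − (-5)·I) = 1, so dim ker(A − (-5)·I) = n − 1 = 2

Summary:
  λ = -5: algebraic multiplicity = 3, geometric multiplicity = 2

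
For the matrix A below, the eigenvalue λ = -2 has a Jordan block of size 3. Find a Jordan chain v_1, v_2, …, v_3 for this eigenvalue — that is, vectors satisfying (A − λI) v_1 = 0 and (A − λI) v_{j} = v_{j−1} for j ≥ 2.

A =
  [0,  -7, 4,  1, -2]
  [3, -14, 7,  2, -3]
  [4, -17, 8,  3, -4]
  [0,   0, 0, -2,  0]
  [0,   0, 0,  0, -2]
A Jordan chain for λ = -2 of length 3:
v_1 = (-1, -2, -3, 0, 0)ᵀ
v_2 = (2, 3, 4, 0, 0)ᵀ
v_3 = (1, 0, 0, 0, 0)ᵀ

Let N = A − (-2)·I. We want v_3 with N^3 v_3 = 0 but N^2 v_3 ≠ 0; then v_{j-1} := N · v_j for j = 3, …, 2.

Pick v_3 = (1, 0, 0, 0, 0)ᵀ.
Then v_2 = N · v_3 = (2, 3, 4, 0, 0)ᵀ.
Then v_1 = N · v_2 = (-1, -2, -3, 0, 0)ᵀ.

Sanity check: (A − (-2)·I) v_1 = (0, 0, 0, 0, 0)ᵀ = 0. ✓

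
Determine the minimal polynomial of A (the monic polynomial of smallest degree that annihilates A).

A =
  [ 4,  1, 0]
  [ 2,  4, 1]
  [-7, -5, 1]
x^3 - 9*x^2 + 27*x - 27

The characteristic polynomial is χ_A(x) = (x - 3)^3, so the eigenvalues are known. The minimal polynomial is
  m_A(x) = Π_λ (x − λ)^{k_λ}
where k_λ is the size of the *largest* Jordan block for λ (equivalently, the smallest k with (A − λI)^k v = 0 for every generalised eigenvector v of λ).

  λ = 3: largest Jordan block has size 3, contributing (x − 3)^3

So m_A(x) = (x - 3)^3 = x^3 - 9*x^2 + 27*x - 27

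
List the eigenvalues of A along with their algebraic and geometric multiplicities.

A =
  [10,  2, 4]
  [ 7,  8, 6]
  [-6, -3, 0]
λ = 6: alg = 3, geom = 1

Step 1 — factor the characteristic polynomial to read off the algebraic multiplicities:
  χ_A(x) = (x - 6)^3

Step 2 — compute geometric multiplicities via the rank-nullity identity g(λ) = n − rank(A − λI):
  rank(A − (6)·I) = 2, so dim ker(A − (6)·I) = n − 2 = 1

Summary:
  λ = 6: algebraic multiplicity = 3, geometric multiplicity = 1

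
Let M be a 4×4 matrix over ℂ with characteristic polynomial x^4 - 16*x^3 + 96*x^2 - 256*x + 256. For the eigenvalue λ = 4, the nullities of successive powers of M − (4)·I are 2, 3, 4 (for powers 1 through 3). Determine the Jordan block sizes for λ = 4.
Block sizes for λ = 4: [3, 1]

From the dimensions of kernels of powers, the number of Jordan blocks of size at least j is d_j − d_{j−1} where d_j = dim ker(N^j) (with d_0 = 0). Computing the differences gives [2, 1, 1].
The number of blocks of size exactly k is (#blocks of size ≥ k) − (#blocks of size ≥ k + 1), so the partition is: 1 block(s) of size 1, 1 block(s) of size 3.
In nonincreasing order the block sizes are [3, 1].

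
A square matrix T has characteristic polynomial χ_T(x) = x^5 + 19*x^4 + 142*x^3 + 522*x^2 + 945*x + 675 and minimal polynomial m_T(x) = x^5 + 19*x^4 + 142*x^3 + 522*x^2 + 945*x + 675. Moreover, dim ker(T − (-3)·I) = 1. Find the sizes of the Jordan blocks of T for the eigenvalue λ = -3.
Block sizes for λ = -3: [3]

Step 1 — from the characteristic polynomial, algebraic multiplicity of λ = -3 is 3. From dim ker(T − (-3)·I) = 1, there are exactly 1 Jordan blocks for λ = -3.
Step 2 — from the minimal polynomial, the factor (x + 3)^3 tells us the largest block for λ = -3 has size 3.
Step 3 — with total size 3, 1 blocks, and largest block 3, the block sizes (in nonincreasing order) are [3].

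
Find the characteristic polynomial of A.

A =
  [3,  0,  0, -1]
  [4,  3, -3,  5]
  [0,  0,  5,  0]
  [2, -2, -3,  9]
x^4 - 20*x^3 + 150*x^2 - 500*x + 625

Expanding det(x·I − A) (e.g. by cofactor expansion or by noting that A is similar to its Jordan form J, which has the same characteristic polynomial as A) gives
  χ_A(x) = x^4 - 20*x^3 + 150*x^2 - 500*x + 625
which factors as (x - 5)^4. The eigenvalues (with algebraic multiplicities) are λ = 5 with multiplicity 4.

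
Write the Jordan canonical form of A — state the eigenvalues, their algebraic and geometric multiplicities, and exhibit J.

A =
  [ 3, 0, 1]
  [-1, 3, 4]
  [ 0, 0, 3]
J_3(3)

The characteristic polynomial is
  det(x·I − A) = x^3 - 9*x^2 + 27*x - 27 = (x - 3)^3

Eigenvalues and multiplicities (the geometric multiplicity of λ is n − rank(A − λI), which equals the number of Jordan blocks for λ):
  λ = 3: algebraic multiplicity = 3, geometric multiplicity = 1

Determining the block sizes for each eigenvalue:
  λ = 3: one block (gm = 1), so the single block has size am = 3 → block sizes [3]

Assembling the blocks gives a Jordan form
J =
  [3, 1, 0]
  [0, 3, 1]
  [0, 0, 3]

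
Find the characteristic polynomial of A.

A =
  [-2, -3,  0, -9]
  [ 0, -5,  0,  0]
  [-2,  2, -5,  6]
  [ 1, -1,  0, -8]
x^4 + 20*x^3 + 150*x^2 + 500*x + 625

Expanding det(x·I − A) (e.g. by cofactor expansion or by noting that A is similar to its Jordan form J, which has the same characteristic polynomial as A) gives
  χ_A(x) = x^4 + 20*x^3 + 150*x^2 + 500*x + 625
which factors as (x + 5)^4. The eigenvalues (with algebraic multiplicities) are λ = -5 with multiplicity 4.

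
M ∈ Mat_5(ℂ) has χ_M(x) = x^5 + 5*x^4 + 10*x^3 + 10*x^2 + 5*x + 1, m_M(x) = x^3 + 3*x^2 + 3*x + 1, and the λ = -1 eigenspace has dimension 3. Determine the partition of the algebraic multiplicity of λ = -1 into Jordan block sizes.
Block sizes for λ = -1: [3, 1, 1]

Step 1 — from the characteristic polynomial, algebraic multiplicity of λ = -1 is 5. From dim ker(M − (-1)·I) = 3, there are exactly 3 Jordan blocks for λ = -1.
Step 2 — from the minimal polynomial, the factor (x + 1)^3 tells us the largest block for λ = -1 has size 3.
Step 3 — with total size 5, 3 blocks, and largest block 3, the block sizes (in nonincreasing order) are [3, 1, 1].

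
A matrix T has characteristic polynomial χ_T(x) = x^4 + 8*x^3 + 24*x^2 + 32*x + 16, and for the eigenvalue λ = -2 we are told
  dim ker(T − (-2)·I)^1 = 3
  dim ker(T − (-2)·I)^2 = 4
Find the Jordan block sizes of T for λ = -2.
Block sizes for λ = -2: [2, 1, 1]

From the dimensions of kernels of powers, the number of Jordan blocks of size at least j is d_j − d_{j−1} where d_j = dim ker(N^j) (with d_0 = 0). Computing the differences gives [3, 1].
The number of blocks of size exactly k is (#blocks of size ≥ k) − (#blocks of size ≥ k + 1), so the partition is: 2 block(s) of size 1, 1 block(s) of size 2.
In nonincreasing order the block sizes are [2, 1, 1].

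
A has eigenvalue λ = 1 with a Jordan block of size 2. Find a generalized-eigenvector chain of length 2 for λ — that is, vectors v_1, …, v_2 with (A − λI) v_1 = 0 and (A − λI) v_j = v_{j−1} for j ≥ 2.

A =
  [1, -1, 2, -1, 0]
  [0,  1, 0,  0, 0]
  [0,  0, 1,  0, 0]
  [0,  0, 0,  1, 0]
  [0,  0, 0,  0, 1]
A Jordan chain for λ = 1 of length 2:
v_1 = (-1, 0, 0, 0, 0)ᵀ
v_2 = (0, 1, 0, 0, 0)ᵀ

Let N = A − (1)·I. We want v_2 with N^2 v_2 = 0 but N^1 v_2 ≠ 0; then v_{j-1} := N · v_j for j = 2, …, 2.

Pick v_2 = (0, 1, 0, 0, 0)ᵀ.
Then v_1 = N · v_2 = (-1, 0, 0, 0, 0)ᵀ.

Sanity check: (A − (1)·I) v_1 = (0, 0, 0, 0, 0)ᵀ = 0. ✓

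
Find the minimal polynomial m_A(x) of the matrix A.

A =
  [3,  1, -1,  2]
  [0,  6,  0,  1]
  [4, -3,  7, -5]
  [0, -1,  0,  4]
x^2 - 10*x + 25

The characteristic polynomial is χ_A(x) = (x - 5)^4, so the eigenvalues are known. The minimal polynomial is
  m_A(x) = Π_λ (x − λ)^{k_λ}
where k_λ is the size of the *largest* Jordan block for λ (equivalently, the smallest k with (A − λI)^k v = 0 for every generalised eigenvector v of λ).

  λ = 5: largest Jordan block has size 2, contributing (x − 5)^2

So m_A(x) = (x - 5)^2 = x^2 - 10*x + 25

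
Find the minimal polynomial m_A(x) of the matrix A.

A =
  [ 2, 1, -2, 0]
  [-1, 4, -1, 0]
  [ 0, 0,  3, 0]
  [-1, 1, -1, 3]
x^3 - 9*x^2 + 27*x - 27

The characteristic polynomial is χ_A(x) = (x - 3)^4, so the eigenvalues are known. The minimal polynomial is
  m_A(x) = Π_λ (x − λ)^{k_λ}
where k_λ is the size of the *largest* Jordan block for λ (equivalently, the smallest k with (A − λI)^k v = 0 for every generalised eigenvector v of λ).

  λ = 3: largest Jordan block has size 3, contributing (x − 3)^3

So m_A(x) = (x - 3)^3 = x^3 - 9*x^2 + 27*x - 27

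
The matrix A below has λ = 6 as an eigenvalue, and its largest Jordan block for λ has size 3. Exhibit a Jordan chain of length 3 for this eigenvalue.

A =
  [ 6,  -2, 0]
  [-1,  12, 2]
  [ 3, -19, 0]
A Jordan chain for λ = 6 of length 3:
v_1 = (2, 0, 1)ᵀ
v_2 = (0, -1, 3)ᵀ
v_3 = (1, 0, 0)ᵀ

Let N = A − (6)·I. We want v_3 with N^3 v_3 = 0 but N^2 v_3 ≠ 0; then v_{j-1} := N · v_j for j = 3, …, 2.

Pick v_3 = (1, 0, 0)ᵀ.
Then v_2 = N · v_3 = (0, -1, 3)ᵀ.
Then v_1 = N · v_2 = (2, 0, 1)ᵀ.

Sanity check: (A − (6)·I) v_1 = (0, 0, 0)ᵀ = 0. ✓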